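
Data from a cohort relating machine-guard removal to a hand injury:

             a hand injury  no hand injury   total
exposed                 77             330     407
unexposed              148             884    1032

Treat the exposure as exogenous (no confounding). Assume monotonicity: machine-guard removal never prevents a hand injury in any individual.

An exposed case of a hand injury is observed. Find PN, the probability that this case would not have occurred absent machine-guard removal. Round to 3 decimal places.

p₁ = P(outcome | exposed) = 77/407 = 0.18919
p₀ = P(outcome | unexposed) = 148/1032 = 0.14341
Under exogeneity and monotonicity, PN = (p₁ − p₀)/p₁.
PN = (0.18919 − 0.14341) / 0.18919 ≈ 0.2420

PN ≈ 0.242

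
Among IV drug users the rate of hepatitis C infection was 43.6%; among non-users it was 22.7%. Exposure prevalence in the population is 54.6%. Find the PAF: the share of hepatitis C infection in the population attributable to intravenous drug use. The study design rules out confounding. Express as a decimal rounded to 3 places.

PAF ≈ 0.335

p₁ = 0.436, p₀ = 0.227.
Overall risk P(Y=1) = π·p₁ + (1−π)·p₀ = 0.546×0.436 + 0.454×0.227 = 0.34111.
Under exogeneity, PAF = [P(Y=1) − p₀] / P(Y=1).
PAF = (0.34111 − 0.227) / 0.34111 ≈ 0.3345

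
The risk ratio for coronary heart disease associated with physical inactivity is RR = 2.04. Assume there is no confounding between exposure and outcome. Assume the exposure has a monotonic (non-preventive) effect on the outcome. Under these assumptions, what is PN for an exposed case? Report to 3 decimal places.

Under exogeneity and monotonicity, PN = (RR − 1) / RR = 1 − 1/RR.
PN = (2.04 − 1) / 2.04 = 1.04 / 2.04 ≈ 0.5098

PN ≈ 0.510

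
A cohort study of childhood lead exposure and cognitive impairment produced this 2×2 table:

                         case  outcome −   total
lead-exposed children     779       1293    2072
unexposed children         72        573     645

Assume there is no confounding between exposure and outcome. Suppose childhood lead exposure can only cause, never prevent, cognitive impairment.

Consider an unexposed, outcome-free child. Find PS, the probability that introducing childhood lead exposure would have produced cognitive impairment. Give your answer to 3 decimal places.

p₁ = P(outcome | exposed) = 779/2072 = 0.37597
p₀ = P(outcome | unexposed) = 72/645 = 0.11163
Under exogeneity and monotonicity, PS = (p₁ − p₀) / (1 − p₀).
PS = (0.37597 − 0.11163) / (1 − 0.11163) = 0.26434 / 0.88837 ≈ 0.2976

PS ≈ 0.298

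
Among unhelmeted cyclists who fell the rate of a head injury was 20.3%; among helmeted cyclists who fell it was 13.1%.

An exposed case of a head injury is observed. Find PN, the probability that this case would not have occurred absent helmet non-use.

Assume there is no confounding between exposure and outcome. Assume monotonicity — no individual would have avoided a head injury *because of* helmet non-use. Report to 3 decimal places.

p₁ = 0.203, p₀ = 0.131.
Under exogeneity and monotonicity, PN = (p₁ − p₀) / p₁.
PN = (0.203 − 0.131) / 0.203 = 0.072 / 0.203 ≈ 0.3547

PN ≈ 0.355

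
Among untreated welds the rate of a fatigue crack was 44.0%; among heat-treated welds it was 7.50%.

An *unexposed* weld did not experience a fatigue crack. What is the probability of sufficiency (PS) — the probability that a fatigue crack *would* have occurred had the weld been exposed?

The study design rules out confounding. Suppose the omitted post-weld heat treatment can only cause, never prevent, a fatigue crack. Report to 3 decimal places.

p₁ = 0.44, p₀ = 0.075.
Under exogeneity and monotonicity, PS = (p₁ − p₀) / (1 − p₀).
PS = (0.44 − 0.075) / (1 − 0.075) = 0.365 / 0.925 ≈ 0.3946

PS ≈ 0.395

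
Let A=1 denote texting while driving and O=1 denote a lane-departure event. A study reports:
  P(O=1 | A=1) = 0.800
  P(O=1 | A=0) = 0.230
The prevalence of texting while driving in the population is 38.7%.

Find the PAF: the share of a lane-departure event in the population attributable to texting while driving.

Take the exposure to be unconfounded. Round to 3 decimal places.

Let p₁ = 0.8, p₀ = 0.23.
Overall risk P(Y=1) = π·p₁ + (1−π)·p₀ = 0.387×0.8 + 0.613×0.23 = 0.45059.
Under exogeneity, PAF = [P(Y=1) − p₀] / P(Y=1).
PAF = (0.45059 − 0.23) / 0.45059 ≈ 0.4896

PAF ≈ 0.490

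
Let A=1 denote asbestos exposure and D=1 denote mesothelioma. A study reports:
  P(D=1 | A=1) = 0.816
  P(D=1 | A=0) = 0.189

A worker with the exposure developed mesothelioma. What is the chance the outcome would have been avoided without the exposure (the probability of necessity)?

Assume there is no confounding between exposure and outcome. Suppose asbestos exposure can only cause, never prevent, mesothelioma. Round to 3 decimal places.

PN ≈ 0.768

Let p₁ = 0.816, p₀ = 0.189.
Under exogeneity and monotonicity, PN = (p₁ − p₀) / p₁.
PN = (0.816 − 0.189) / 0.816 = 0.627 / 0.816 ≈ 0.7684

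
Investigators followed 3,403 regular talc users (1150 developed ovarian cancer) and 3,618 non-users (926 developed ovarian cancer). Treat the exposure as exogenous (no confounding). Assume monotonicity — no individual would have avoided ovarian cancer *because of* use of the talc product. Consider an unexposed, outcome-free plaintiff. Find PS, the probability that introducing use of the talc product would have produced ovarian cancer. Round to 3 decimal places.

PS ≈ 0.110

p₁ = P(outcome | exposed) = 1150/3403 = 0.33794
p₀ = P(outcome | unexposed) = 926/3618 = 0.25594
Under exogeneity and monotonicity, PS = (p₁ − p₀) / (1 − p₀).
PS = (0.33794 − 0.25594) / (1 − 0.25594) = 0.081995 / 0.74406 ≈ 0.1102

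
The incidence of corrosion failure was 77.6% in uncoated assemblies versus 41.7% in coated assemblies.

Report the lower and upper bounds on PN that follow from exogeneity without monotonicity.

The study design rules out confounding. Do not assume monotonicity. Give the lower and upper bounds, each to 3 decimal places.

0.463 ≤ PN ≤ 0.751

p₁ = 0.776, p₀ = 0.417.
Under exogeneity alone the bounds on PN are max{0,(p₁−p₀)/p₁} ≤ PN ≤ min{1,(1−p₀)/p₁}.
  lower = (p₁ − p₀)/p₁ = 0.359 / 0.776 ≈ 0.4626
  upper = min{1, (1 − p₀)/p₁} = 0.583 / 0.776 ≈ 0.7513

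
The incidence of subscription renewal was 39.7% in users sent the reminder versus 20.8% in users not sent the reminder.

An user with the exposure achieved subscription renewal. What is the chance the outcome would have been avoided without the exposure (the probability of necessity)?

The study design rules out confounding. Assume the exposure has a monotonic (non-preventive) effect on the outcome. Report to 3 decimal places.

PN ≈ 0.476

p₁ = 0.397, p₀ = 0.208.
Under exogeneity and monotonicity, PN = (p₁ − p₀) / p₁.
PN = (0.397 − 0.208) / 0.397 = 0.189 / 0.397 ≈ 0.4761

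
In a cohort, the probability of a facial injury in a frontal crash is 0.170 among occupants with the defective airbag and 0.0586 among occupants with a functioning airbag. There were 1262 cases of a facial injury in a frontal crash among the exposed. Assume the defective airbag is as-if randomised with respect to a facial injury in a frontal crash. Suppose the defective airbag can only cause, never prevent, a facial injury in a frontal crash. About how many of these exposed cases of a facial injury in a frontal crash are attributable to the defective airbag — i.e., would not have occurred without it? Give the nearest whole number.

Let p₁ = 0.17, p₀ = 0.0586.
PN = (p₁ − p₀)/p₁ = (0.17 − 0.0586) / 0.17 ≈ 0.65529.
Attributable cases ≈ PN × (exposed cases) = 0.65529 × 1262 ≈ 826.98.

about 827 cases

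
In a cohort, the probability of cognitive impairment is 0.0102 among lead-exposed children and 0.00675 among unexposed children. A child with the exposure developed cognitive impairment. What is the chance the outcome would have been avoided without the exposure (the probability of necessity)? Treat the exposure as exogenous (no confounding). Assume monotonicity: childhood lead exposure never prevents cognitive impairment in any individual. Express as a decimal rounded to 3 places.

Let p₁ = 0.0102, p₀ = 0.00675.
Under exogeneity and monotonicity, PN = (p₁ − p₀) / p₁.
PN = (0.0102 − 0.00675) / 0.0102 = 0.00345 / 0.0102 ≈ 0.3382

PN ≈ 0.338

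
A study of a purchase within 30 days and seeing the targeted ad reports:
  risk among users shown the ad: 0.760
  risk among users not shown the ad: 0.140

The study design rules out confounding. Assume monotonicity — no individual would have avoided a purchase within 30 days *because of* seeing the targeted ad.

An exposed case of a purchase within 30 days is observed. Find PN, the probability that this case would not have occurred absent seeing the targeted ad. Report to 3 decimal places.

Let p₁ = 0.76, p₀ = 0.14.
Under exogeneity and monotonicity, PN = (p₁ − p₀) / p₁.
PN = (0.76 − 0.14) / 0.76 = 0.62 / 0.76 ≈ 0.8158

PN ≈ 0.816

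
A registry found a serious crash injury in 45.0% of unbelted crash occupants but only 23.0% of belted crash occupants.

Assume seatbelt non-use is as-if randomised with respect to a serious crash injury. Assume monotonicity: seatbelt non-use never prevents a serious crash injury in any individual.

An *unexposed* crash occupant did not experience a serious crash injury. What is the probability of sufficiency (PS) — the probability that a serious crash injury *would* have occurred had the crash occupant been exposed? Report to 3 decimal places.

p₁ = 0.45, p₀ = 0.23.
Under exogeneity and monotonicity, PS = (p₁ − p₀) / (1 − p₀).
PS = (0.45 − 0.23) / (1 − 0.23) = 0.22 / 0.77 ≈ 0.2857

PS ≈ 0.286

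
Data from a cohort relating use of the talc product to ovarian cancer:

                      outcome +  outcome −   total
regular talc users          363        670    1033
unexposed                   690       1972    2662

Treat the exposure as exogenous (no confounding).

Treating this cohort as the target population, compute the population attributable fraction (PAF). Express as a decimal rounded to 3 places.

p₁ = P(outcome | exposed) = 363/1033 = 0.3514
p₀ = P(outcome | unexposed) = 690/2662 = 0.2592
Exposure prevalence π = 1033/3695 = 0.27957; overall risk P(Y=1) = 0.28498.
Under exogeneity, PAF = [P(Y=1) − p₀]/P(Y=1).
PAF = (0.28498 − 0.2592) / 0.28498 ≈ 0.0904

PAF ≈ 0.090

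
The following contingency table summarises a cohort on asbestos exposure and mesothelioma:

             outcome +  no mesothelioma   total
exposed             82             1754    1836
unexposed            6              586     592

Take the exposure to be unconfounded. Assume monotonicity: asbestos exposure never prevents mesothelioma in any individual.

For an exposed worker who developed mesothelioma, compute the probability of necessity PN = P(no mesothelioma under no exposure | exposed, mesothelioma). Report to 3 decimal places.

PN ≈ 0.773

p₁ = P(outcome | exposed) = 82/1836 = 0.044662
p₀ = P(outcome | unexposed) = 6/592 = 0.010135
Under exogeneity and monotonicity, PN = (p₁ − p₀)/p₁.
PN = (0.044662 − 0.010135) / 0.044662 ≈ 0.7731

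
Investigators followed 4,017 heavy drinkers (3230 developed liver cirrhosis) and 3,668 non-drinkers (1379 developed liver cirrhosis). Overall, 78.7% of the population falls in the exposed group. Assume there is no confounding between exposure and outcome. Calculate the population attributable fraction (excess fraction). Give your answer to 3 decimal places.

p₁ = P(outcome | exposed) = 3230/4017 = 0.80408
p₀ = P(outcome | unexposed) = 1379/3668 = 0.37595
Overall risk P(Y=1) = π·p₁ + (1−π)·p₀ = 0.787×0.80408 + 0.213×0.37595 = 0.71289.
Under exogeneity, PAF = [P(Y=1) − p₀] / P(Y=1).
PAF = (0.71289 − 0.37595) / 0.71289 ≈ 0.4726

PAF ≈ 0.473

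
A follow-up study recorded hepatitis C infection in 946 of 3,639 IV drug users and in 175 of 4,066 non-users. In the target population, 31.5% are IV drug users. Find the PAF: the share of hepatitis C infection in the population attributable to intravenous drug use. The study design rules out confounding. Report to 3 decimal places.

PAF ≈ 0.614

p₁ = P(outcome | exposed) = 946/3639 = 0.25996
p₀ = P(outcome | unexposed) = 175/4066 = 0.04304
Overall risk P(Y=1) = π·p₁ + (1−π)·p₀ = 0.315×0.25996 + 0.685×0.04304 = 0.11137.
Under exogeneity, PAF = [P(Y=1) − p₀] / P(Y=1).
PAF = (0.11137 − 0.04304) / 0.11137 ≈ 0.6135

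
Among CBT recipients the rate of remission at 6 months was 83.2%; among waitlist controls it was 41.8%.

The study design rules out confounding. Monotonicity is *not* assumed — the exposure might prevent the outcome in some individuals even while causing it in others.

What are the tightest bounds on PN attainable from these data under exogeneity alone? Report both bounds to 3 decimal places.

p₁ = 0.832, p₀ = 0.418.
Under exogeneity alone the bounds on PN are max{0,(p₁−p₀)/p₁} ≤ PN ≤ min{1,(1−p₀)/p₁}.
  lower = (p₁ − p₀)/p₁ = 0.414 / 0.832 ≈ 0.4976
  upper = min{1, (1 − p₀)/p₁} = 0.582 / 0.832 ≈ 0.6995

0.498 ≤ PN ≤ 0.700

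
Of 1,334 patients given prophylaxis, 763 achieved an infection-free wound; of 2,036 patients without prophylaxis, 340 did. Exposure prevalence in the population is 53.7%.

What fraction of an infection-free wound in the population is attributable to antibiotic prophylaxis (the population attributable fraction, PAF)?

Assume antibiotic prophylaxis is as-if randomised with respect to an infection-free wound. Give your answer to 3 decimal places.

PAF ≈ 0.566

p₁ = P(outcome | exposed) = 763/1334 = 0.57196
p₀ = P(outcome | unexposed) = 340/2036 = 0.16699
Overall risk P(Y=1) = π·p₁ + (1−π)·p₀ = 0.537×0.57196 + 0.463×0.16699 = 0.38446.
Under exogeneity, PAF = [P(Y=1) − p₀] / P(Y=1).
PAF = (0.38446 − 0.16699) / 0.38446 ≈ 0.5656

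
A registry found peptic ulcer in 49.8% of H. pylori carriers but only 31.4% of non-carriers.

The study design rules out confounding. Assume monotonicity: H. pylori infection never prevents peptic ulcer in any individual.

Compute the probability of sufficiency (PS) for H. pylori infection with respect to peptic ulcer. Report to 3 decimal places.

PS ≈ 0.268

p₁ = 0.498, p₀ = 0.314.
Under exogeneity and monotonicity, PS = (p₁ − p₀) / (1 − p₀).
PS = (0.498 − 0.314) / (1 − 0.314) = 0.184 / 0.686 ≈ 0.2682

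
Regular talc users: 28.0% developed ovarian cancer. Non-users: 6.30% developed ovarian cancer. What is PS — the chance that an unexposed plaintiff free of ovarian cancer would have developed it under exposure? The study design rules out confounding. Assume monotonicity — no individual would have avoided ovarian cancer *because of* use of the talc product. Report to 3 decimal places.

p₁ = 0.28, p₀ = 0.063.
Under exogeneity and monotonicity, PS = (p₁ − p₀) / (1 − p₀).
PS = (0.28 − 0.063) / (1 − 0.063) = 0.217 / 0.937 ≈ 0.2316

PS ≈ 0.232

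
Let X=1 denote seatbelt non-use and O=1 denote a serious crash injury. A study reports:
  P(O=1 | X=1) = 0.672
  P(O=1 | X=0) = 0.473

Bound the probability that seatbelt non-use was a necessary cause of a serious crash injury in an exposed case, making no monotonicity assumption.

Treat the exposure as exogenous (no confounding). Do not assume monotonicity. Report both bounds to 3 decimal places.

Let p₁ = 0.672, p₀ = 0.473.
Under exogeneity alone the bounds on PN are max{0,(p₁−p₀)/p₁} ≤ PN ≤ min{1,(1−p₀)/p₁}.
  lower = (p₁ − p₀)/p₁ = 0.199 / 0.672 ≈ 0.2961
  upper = min{1, (1 − p₀)/p₁} = 0.527 / 0.672 ≈ 0.7842

0.296 ≤ PN ≤ 0.784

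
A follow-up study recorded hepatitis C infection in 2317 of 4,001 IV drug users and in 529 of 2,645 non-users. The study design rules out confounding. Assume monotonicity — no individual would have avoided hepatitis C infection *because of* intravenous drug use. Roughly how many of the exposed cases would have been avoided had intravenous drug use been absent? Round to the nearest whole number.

p₁ = P(outcome | exposed) = 2317/4001 = 0.57911
p₀ = P(outcome | unexposed) = 529/2645 = 0.2
PN = (p₁ − p₀)/p₁ = (0.57911 − 0.2) / 0.57911 ≈ 0.65464.
Attributable cases ≈ PN × (exposed cases) = 0.65464 × 2317 ≈ 1516.80.

about 1517 cases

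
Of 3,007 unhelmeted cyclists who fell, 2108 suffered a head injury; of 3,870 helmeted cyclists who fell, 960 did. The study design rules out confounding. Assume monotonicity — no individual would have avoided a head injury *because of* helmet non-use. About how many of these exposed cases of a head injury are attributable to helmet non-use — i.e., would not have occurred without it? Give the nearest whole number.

about 1362 cases

p₁ = P(outcome | exposed) = 2108/3007 = 0.70103
p₀ = P(outcome | unexposed) = 960/3870 = 0.24806
PN = (p₁ − p₀)/p₁ = (0.70103 − 0.24806) / 0.70103 ≈ 0.64615.
Attributable cases ≈ PN × (exposed cases) = 0.64615 × 2108 ≈ 1362.08.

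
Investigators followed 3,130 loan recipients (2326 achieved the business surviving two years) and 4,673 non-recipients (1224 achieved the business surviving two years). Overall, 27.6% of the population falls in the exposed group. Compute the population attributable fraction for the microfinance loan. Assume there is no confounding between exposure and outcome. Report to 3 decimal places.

PAF ≈ 0.336

p₁ = P(outcome | exposed) = 2326/3130 = 0.74313
p₀ = P(outcome | unexposed) = 1224/4673 = 0.26193
Overall risk P(Y=1) = π·p₁ + (1−π)·p₀ = 0.276×0.74313 + 0.724×0.26193 = 0.39474.
Under exogeneity, PAF = [P(Y=1) − p₀] / P(Y=1).
PAF = (0.39474 − 0.26193) / 0.39474 ≈ 0.3365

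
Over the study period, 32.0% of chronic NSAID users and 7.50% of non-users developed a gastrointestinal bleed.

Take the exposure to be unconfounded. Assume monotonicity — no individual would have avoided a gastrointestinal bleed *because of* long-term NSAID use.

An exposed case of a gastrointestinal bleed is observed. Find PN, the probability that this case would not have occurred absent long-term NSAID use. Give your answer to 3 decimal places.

PN ≈ 0.766

p₁ = 0.32, p₀ = 0.075.
Under exogeneity and monotonicity, PN = (p₁ − p₀) / p₁.
PN = (0.32 − 0.075) / 0.32 = 0.245 / 0.32 ≈ 0.7656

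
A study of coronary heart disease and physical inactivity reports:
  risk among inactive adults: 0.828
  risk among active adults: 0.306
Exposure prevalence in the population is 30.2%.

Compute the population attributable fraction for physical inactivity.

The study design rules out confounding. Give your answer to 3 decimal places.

Let p₁ = 0.828, p₀ = 0.306.
Overall risk P(Y=1) = π·p₁ + (1−π)·p₀ = 0.302×0.828 + 0.698×0.306 = 0.46364.
Under exogeneity, PAF = [P(Y=1) − p₀] / P(Y=1).
PAF = (0.46364 − 0.306) / 0.46364 ≈ 0.3400

PAF ≈ 0.340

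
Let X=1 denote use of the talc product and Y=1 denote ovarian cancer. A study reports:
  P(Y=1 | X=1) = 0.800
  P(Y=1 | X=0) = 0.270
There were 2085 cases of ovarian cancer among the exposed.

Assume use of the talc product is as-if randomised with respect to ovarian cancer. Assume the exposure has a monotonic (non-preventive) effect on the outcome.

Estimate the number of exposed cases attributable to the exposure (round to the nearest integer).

about 1381 cases

Let p₁ = 0.8, p₀ = 0.27.
PN = (p₁ − p₀)/p₁ = (0.8 − 0.27) / 0.8 ≈ 0.66250.
Attributable cases ≈ PN × (exposed cases) = 0.66250 × 2085 ≈ 1381.31.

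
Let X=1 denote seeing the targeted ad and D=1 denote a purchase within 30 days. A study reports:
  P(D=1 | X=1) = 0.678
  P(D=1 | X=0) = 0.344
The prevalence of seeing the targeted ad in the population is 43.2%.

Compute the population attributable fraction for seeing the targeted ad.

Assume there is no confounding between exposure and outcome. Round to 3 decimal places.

Let p₁ = 0.678, p₀ = 0.344.
Overall risk P(Y=1) = π·p₁ + (1−π)·p₀ = 0.432×0.678 + 0.568×0.344 = 0.48829.
Under exogeneity, PAF = [P(Y=1) − p₀] / P(Y=1).
PAF = (0.48829 − 0.344) / 0.48829 ≈ 0.2955

PAF ≈ 0.295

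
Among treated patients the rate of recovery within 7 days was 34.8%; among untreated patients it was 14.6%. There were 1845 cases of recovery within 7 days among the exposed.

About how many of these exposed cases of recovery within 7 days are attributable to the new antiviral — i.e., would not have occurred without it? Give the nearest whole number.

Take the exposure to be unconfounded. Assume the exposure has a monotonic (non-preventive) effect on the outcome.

p₁ = 0.348, p₀ = 0.146.
PN = (p₁ − p₀)/p₁ = (0.348 − 0.146) / 0.348 ≈ 0.58046.
Attributable cases ≈ PN × (exposed cases) = 0.58046 × 1845 ≈ 1070.95.

about 1071 cases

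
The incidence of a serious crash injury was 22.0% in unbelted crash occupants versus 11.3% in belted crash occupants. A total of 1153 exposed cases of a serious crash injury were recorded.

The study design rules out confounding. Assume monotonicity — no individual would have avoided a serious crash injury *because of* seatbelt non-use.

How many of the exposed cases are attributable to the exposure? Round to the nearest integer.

about 561 cases

p₁ = 0.22, p₀ = 0.113.
PN = (p₁ − p₀)/p₁ = (0.22 − 0.113) / 0.22 ≈ 0.48636.
Attributable cases ≈ PN × (exposed cases) = 0.48636 × 1153 ≈ 560.78.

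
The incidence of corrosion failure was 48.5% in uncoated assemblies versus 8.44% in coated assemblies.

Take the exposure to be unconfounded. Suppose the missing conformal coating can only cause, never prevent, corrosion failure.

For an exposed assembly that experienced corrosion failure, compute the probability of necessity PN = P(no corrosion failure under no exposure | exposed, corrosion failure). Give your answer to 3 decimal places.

p₁ = 0.485, p₀ = 0.0844.
Under exogeneity and monotonicity, PN = (p₁ − p₀) / p₁.
PN = (0.485 − 0.0844) / 0.485 = 0.4006 / 0.485 ≈ 0.8260

PN ≈ 0.826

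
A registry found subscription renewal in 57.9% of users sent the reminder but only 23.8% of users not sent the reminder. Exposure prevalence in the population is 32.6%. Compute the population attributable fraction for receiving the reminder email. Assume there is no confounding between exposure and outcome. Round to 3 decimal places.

PAF ≈ 0.318

p₁ = 0.579, p₀ = 0.238.
Overall risk P(Y=1) = π·p₁ + (1−π)·p₀ = 0.326×0.579 + 0.674×0.238 = 0.34917.
Under exogeneity, PAF = [P(Y=1) − p₀] / P(Y=1).
PAF = (0.34917 − 0.238) / 0.34917 ≈ 0.3184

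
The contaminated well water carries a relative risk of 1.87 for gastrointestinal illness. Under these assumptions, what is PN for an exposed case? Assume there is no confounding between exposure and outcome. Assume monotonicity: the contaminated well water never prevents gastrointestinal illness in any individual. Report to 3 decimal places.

PN ≈ 0.465

Under exogeneity and monotonicity, PN = (RR − 1) / RR = 1 − 1/RR.
PN = (1.87 − 1) / 1.87 = 0.87 / 1.87 ≈ 0.4652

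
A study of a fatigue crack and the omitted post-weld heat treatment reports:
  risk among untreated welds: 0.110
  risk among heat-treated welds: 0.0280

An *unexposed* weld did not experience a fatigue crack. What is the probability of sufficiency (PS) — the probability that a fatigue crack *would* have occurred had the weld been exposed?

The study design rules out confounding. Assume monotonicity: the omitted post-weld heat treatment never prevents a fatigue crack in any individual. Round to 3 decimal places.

Let p₁ = 0.11, p₀ = 0.028.
Under exogeneity and monotonicity, PS = (p₁ − p₀) / (1 − p₀).
PS = (0.11 − 0.028) / (1 − 0.028) = 0.082 / 0.972 ≈ 0.0844

PS ≈ 0.084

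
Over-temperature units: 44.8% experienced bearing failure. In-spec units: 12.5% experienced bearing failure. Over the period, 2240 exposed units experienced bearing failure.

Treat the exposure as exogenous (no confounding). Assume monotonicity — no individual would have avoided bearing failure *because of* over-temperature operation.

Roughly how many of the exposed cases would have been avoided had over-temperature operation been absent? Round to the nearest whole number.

about 1615 cases

p₁ = 0.448, p₀ = 0.125.
PN = (p₁ − p₀)/p₁ = (0.448 − 0.125) / 0.448 ≈ 0.72098.
Attributable cases ≈ PN × (exposed cases) = 0.72098 × 2240 ≈ 1615.00.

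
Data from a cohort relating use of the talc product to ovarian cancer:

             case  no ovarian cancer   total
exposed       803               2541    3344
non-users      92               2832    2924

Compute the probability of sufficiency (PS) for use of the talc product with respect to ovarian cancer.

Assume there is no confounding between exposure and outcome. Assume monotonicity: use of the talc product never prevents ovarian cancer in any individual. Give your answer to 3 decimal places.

p₁ = P(outcome | exposed) = 803/3344 = 0.24013
p₀ = P(outcome | unexposed) = 92/2924 = 0.031464
Under exogeneity and monotonicity, PS = (p₁ − p₀)/(1 − p₀).
PS = (0.24013 − 0.031464) / 0.96854 ≈ 0.2154

PS ≈ 0.215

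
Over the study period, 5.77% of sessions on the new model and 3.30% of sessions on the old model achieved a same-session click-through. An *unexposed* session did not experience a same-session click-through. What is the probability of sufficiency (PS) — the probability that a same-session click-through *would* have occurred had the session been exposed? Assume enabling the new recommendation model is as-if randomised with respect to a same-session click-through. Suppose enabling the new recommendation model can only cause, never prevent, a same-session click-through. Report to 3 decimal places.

PS ≈ 0.026

p₁ = 0.0577, p₀ = 0.033.
Under exogeneity and monotonicity, PS = (p₁ − p₀) / (1 − p₀).
PS = (0.0577 − 0.033) / (1 − 0.033) = 0.0247 / 0.967 ≈ 0.0255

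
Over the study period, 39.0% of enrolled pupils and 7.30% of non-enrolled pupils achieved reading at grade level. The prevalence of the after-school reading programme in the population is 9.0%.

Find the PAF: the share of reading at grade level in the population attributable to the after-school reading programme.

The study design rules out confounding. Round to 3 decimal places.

PAF ≈ 0.281

p₁ = 0.39, p₀ = 0.073.
Overall risk P(Y=1) = π·p₁ + (1−π)·p₀ = 0.09×0.39 + 0.91×0.073 = 0.10153.
Under exogeneity, PAF = [P(Y=1) − p₀] / P(Y=1).
PAF = (0.10153 − 0.073) / 0.10153 ≈ 0.2810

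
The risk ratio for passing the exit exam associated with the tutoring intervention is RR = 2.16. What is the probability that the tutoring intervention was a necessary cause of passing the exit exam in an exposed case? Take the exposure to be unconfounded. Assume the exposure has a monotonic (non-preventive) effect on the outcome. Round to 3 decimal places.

Under exogeneity and monotonicity, PN = (RR − 1) / RR = 1 − 1/RR.
PN = (2.16 − 1) / 2.16 = 1.16 / 2.16 ≈ 0.5370

PN ≈ 0.537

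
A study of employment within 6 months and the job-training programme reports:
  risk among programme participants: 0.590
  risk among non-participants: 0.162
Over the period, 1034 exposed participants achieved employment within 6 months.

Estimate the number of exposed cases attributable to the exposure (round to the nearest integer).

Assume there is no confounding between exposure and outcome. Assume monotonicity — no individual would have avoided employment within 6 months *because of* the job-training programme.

about 750 cases

Let p₁ = 0.59, p₀ = 0.162.
PN = (p₁ − p₀)/p₁ = (0.59 − 0.162) / 0.59 ≈ 0.72542.
Attributable cases ≈ PN × (exposed cases) = 0.72542 × 1034 ≈ 750.09.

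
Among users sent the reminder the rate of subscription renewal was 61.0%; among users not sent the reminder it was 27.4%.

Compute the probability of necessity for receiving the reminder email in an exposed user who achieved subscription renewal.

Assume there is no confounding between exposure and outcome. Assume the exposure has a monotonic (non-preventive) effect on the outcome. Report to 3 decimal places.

p₁ = 0.61, p₀ = 0.274.
Under exogeneity and monotonicity, PN = (p₁ − p₀) / p₁.
PN = (0.61 − 0.274) / 0.61 = 0.336 / 0.61 ≈ 0.5508

PN ≈ 0.551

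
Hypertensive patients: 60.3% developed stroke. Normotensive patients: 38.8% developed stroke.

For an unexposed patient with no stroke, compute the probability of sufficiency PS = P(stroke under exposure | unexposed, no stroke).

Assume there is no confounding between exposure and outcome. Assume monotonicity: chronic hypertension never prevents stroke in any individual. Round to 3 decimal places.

PS ≈ 0.351

p₁ = 0.603, p₀ = 0.388.
Under exogeneity and monotonicity, PS = (p₁ − p₀) / (1 − p₀).
PS = (0.603 − 0.388) / (1 − 0.388) = 0.215 / 0.612 ≈ 0.3513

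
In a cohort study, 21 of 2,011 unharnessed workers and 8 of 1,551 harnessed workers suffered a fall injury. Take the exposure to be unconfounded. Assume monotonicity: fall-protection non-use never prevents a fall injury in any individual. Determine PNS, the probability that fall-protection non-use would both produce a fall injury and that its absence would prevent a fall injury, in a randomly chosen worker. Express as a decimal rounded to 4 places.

p₁ = P(outcome | exposed) = 21/2011 = 0.010443
p₀ = P(outcome | unexposed) = 8/1551 = 0.005158
Under exogeneity and monotonicity, PNS = p₁ − p₀.
PNS = 0.010443 − 0.005158 = 0.0052846

PNS ≈ 0.0053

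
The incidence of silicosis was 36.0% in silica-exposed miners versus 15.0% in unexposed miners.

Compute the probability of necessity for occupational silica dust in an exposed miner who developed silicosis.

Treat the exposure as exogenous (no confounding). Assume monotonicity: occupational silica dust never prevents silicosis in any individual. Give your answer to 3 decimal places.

p₁ = 0.36, p₀ = 0.15.
Under exogeneity and monotonicity, PN = (p₁ − p₀) / p₁.
PN = (0.36 − 0.15) / 0.36 = 0.21 / 0.36 ≈ 0.5833

PN ≈ 0.583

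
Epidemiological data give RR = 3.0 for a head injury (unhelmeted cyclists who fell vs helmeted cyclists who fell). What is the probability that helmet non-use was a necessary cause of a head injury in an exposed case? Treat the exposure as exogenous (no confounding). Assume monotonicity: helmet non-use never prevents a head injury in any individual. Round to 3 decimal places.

Under exogeneity and monotonicity, PN = (RR − 1) / RR = 1 − 1/RR.
PN = (3.0 − 1) / 3.0 = 2 / 3.0 ≈ 0.6667

PN ≈ 0.667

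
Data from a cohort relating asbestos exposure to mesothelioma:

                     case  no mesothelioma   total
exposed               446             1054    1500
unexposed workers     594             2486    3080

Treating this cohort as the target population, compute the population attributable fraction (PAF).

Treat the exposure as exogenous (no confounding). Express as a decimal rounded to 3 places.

PAF ≈ 0.151

p₁ = P(outcome | exposed) = 446/1500 = 0.29733
p₀ = P(outcome | unexposed) = 594/3080 = 0.19286
Exposure prevalence π = 1500/4580 = 0.32751; overall risk P(Y=1) = 0.22707.
Under exogeneity, PAF = [P(Y=1) − p₀]/P(Y=1).
PAF = (0.22707 − 0.19286) / 0.22707 ≈ 0.1507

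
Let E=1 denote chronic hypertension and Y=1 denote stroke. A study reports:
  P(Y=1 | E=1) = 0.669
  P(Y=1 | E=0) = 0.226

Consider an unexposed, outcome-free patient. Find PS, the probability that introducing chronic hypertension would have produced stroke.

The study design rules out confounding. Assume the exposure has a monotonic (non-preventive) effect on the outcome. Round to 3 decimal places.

PS ≈ 0.572

Let p₁ = 0.669, p₀ = 0.226.
Under exogeneity and monotonicity, PS = (p₁ − p₀) / (1 − p₀).
PS = (0.669 − 0.226) / (1 − 0.226) = 0.443 / 0.774 ≈ 0.5724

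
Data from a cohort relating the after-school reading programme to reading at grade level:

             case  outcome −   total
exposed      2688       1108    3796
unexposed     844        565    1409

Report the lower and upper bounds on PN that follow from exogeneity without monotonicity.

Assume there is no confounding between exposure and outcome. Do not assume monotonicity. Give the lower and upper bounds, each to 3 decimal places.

0.154 ≤ PN ≤ 0.566

p₁ = P(outcome | exposed) = 2688/3796 = 0.70811
p₀ = P(outcome | unexposed) = 844/1409 = 0.59901
Under exogeneity alone the bounds on PN are max{0,(p₁−p₀)/p₁} ≤ PN ≤ min{1,(1−p₀)/p₁}.
  lower = (p₁ − p₀)/p₁ = 0.10911 / 0.70811 ≈ 0.1541
  upper = min{1, (1 − p₀)/p₁} = 0.40099 / 0.70811 ≈ 0.5663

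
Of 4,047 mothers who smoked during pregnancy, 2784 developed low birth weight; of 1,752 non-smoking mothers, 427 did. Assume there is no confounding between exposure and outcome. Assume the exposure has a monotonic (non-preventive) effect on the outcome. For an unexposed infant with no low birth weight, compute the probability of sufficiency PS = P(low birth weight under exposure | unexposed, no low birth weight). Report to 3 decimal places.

PS ≈ 0.587

p₁ = P(outcome | exposed) = 2784/4047 = 0.68792
p₀ = P(outcome | unexposed) = 427/1752 = 0.24372
Under exogeneity and monotonicity, PS = (p₁ − p₀) / (1 − p₀).
PS = (0.68792 − 0.24372) / (1 − 0.24372) = 0.4442 / 0.75628 ≈ 0.5873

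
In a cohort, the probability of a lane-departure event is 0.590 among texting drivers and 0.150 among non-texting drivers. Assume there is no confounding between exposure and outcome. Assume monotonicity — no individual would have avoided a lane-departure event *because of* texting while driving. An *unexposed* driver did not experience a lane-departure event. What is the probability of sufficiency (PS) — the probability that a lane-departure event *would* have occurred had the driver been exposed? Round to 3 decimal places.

PS ≈ 0.518

Let p₁ = 0.59, p₀ = 0.15.
Under exogeneity and monotonicity, PS = (p₁ − p₀) / (1 − p₀).
PS = (0.59 − 0.15) / (1 − 0.15) = 0.44 / 0.85 ≈ 0.5176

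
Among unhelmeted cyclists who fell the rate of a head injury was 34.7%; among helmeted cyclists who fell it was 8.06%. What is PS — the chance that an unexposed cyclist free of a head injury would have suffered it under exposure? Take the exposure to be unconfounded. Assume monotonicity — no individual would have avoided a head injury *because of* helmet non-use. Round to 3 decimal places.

p₁ = 0.347, p₀ = 0.0806.
Under exogeneity and monotonicity, PS = (p₁ − p₀) / (1 − p₀).
PS = (0.347 − 0.0806) / (1 − 0.0806) = 0.2664 / 0.9194 ≈ 0.2898

PS ≈ 0.290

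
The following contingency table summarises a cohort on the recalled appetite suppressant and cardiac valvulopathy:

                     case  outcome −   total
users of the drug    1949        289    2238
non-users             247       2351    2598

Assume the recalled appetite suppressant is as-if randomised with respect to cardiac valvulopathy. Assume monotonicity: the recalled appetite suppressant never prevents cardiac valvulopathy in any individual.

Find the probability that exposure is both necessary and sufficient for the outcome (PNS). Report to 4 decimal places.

PNS ≈ 0.7758

p₁ = P(outcome | exposed) = 1949/2238 = 0.87087
p₀ = P(outcome | unexposed) = 247/2598 = 0.095073
Under exogeneity and monotonicity, PNS = p₁ − p₀.
PNS = 0.87087 − 0.095073 = 0.77579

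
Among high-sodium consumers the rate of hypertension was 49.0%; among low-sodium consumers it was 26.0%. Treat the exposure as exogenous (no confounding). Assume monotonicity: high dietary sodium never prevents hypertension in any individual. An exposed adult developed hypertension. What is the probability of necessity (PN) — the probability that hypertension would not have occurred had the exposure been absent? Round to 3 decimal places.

PN ≈ 0.469

p₁ = 0.49, p₀ = 0.26.
Under exogeneity and monotonicity, PN = (p₁ − p₀) / p₁.
PN = (0.49 − 0.26) / 0.49 = 0.23 / 0.49 ≈ 0.4694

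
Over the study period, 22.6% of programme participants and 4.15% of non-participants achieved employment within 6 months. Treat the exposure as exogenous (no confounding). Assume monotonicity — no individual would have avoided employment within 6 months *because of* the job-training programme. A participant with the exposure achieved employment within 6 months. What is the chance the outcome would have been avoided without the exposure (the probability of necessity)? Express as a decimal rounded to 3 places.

PN ≈ 0.816

p₁ = 0.226, p₀ = 0.0415.
Under exogeneity and monotonicity, PN = (p₁ − p₀) / p₁.
PN = (0.226 − 0.0415) / 0.226 = 0.1845 / 0.226 ≈ 0.8164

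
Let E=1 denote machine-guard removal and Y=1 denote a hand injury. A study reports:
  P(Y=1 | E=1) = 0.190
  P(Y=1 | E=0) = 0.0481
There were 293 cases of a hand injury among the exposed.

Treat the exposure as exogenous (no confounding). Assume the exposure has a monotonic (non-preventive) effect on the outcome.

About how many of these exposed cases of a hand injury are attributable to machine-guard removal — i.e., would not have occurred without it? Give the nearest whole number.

Let p₁ = 0.19, p₀ = 0.0481.
PN = (p₁ − p₀)/p₁ = (0.19 − 0.0481) / 0.19 ≈ 0.74684.
Attributable cases ≈ PN × (exposed cases) = 0.74684 × 293 ≈ 218.82.

about 219 cases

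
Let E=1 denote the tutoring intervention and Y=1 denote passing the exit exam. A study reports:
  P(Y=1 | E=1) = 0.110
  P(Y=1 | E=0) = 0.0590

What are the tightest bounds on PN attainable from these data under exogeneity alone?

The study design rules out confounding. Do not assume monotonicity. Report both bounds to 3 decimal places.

0.464 ≤ PN ≤ 1.000

Let p₁ = 0.11, p₀ = 0.059.
Under exogeneity alone the bounds on PN are max{0,(p₁−p₀)/p₁} ≤ PN ≤ min{1,(1−p₀)/p₁}.
  lower = (p₁ − p₀)/p₁ = 0.051 / 0.11 ≈ 0.4636
  upper = min{1, (1 − p₀)/p₁} = 0.941 / 0.11 ≈ 8.5545 → capped at 1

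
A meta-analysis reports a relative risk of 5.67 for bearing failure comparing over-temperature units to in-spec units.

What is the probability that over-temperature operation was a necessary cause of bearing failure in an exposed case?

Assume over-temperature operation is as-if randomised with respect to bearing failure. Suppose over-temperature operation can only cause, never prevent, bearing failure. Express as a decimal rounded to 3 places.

Under exogeneity and monotonicity, PN = (RR − 1) / RR = 1 − 1/RR.
PN = (5.67 − 1) / 5.67 = 4.67 / 5.67 ≈ 0.8236

PN ≈ 0.824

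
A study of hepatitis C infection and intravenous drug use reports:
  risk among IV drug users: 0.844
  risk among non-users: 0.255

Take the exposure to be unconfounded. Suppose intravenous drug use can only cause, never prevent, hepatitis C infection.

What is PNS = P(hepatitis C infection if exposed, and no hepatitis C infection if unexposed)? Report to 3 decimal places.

Let p₁ = 0.844, p₀ = 0.255.
Under exogeneity and monotonicity, PNS = p₁ − p₀.
PNS = 0.844 − 0.255 = 0.589

PNS ≈ 0.589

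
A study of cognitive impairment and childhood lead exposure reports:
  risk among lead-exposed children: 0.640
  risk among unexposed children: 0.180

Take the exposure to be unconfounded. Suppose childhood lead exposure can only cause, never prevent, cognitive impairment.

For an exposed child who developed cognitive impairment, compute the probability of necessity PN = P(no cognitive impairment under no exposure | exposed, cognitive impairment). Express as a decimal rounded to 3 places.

Let p₁ = 0.64, p₀ = 0.18.
Under exogeneity and monotonicity, PN = (p₁ − p₀) / p₁.
PN = (0.64 − 0.18) / 0.64 = 0.46 / 0.64 ≈ 0.7188

PN ≈ 0.719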